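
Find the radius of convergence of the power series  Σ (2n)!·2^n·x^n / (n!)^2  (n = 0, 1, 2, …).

The ratio of consecutive coefficients is (2n+1)·(2n+2)/(n+1)² · 2 → 8.
The series converges when 8 · |x| < 1, giving R = 1/8.

R = 1/8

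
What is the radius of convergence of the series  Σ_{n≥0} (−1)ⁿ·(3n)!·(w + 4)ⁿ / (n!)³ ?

R = 1/27

Ratio test: |a_{n+1}/a_n| = (3n+1)·(3n+2)·(3n+3)/(n+1)³ → 27 as n → ∞.
Hence the series converges for |w + 4| < 1/(27) = 1/27, so the radius of convergence is 1/27.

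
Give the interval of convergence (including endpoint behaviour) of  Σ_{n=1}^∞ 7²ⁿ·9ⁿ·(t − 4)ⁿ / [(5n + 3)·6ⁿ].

The ratio of consecutive coefficients is [(5n + 3)/(5(n+1) + 3)] · 49·9/6 → 147/2.
Convergence for |t − 4| · 147/2 < 1, i.e. |t − 4| < 2/147. So R = 2/147.
Check t = 590/147: the terms behave like c/n; limit comparison with the harmonic series gives divergence.
When t = 586/147, convergence follows from the alternating series test (terms decrease monotonically to 0).

[586/147, 590/147)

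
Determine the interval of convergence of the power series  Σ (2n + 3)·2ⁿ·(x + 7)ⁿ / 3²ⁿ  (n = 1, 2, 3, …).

(-23/2, -5/2)

The ratio of consecutive coefficients is [(2(n+1) + 3)/(2n + 3)] · 2/9 → 2/9.
Hence the series converges for |x + 7| < 1/(2/9) = 9/2, so the radius of convergence is 9/2.
When x = -5/2, the terms do not tend to 0, so the series diverges.
Check x = -23/2: the n-th term does not approach 0; divergence by the term test.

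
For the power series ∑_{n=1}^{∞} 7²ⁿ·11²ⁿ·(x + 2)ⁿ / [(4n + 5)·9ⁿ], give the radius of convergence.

Apply the ratio test: |a_{n+1}| / |a_n| = [(4n + 5)/(4(n+1) + 5)] · 49·121/9, which tends to 5929/9 as n → ∞.
Convergence for |x + 2| · 5929/9 < 1, i.e. |x + 2| < 9/5929. So R = 9/5929.

R = 9/5929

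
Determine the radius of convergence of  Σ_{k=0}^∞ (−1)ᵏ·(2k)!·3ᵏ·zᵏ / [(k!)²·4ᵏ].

Apply the ratio test: |a_{k+1}| / |a_k| = (2k+1)·(2k+2)/(k+1)² · 3/4, which tends to 3 as k → ∞.
Hence the series converges for |z| < 1/(3) = 1/3, so the radius of convergence is 1/3.

R = 1/3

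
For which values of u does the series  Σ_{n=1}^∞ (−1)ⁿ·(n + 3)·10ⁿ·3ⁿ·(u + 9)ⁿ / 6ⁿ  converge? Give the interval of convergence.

(-46/5, -44/5)

By the ratio test, |a_{n+1}/a_n| = [((n+1) + 3)/(n + 3)] · 10·3/6 → 5.
Hence the series converges for |u + 9| < 1/(5) = 1/5, so the radius of convergence is 1/5.
Endpoint u = -44/5: the n-th term does not approach 0; divergence by the term test.
Endpoint u = -46/5: the n-th term does not approach 0; divergence by the term test.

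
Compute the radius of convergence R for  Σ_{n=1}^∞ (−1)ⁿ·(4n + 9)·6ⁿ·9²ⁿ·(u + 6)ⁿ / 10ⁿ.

R = 5/243

By the ratio test, |a_{n+1}/a_n| = [(4(n+1) + 9)/(4n + 9)] · 6·81/10 → 243/5.
Thus R = 1/(243/5) = 5/243.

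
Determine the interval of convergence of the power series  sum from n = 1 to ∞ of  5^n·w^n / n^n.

Applying the root test, |a_n|^(1/n) = 5/n → 0.
Since the n-th root of |a_n| tends to 0, the series converges for all real w; R = ∞.

(−∞, ∞)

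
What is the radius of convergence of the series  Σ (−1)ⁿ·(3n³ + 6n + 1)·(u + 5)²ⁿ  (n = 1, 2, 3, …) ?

R = 1

Ratio test: |a_{n+1}/a_n| = (3(n+1)³ + 6(n+1) + 1)/(3n³ + 6n + 1) → 1 as n → ∞.
Writing y = (u + 5)², the series in y has radius 1, so |u + 5| < √(1) = 1 and R = 1.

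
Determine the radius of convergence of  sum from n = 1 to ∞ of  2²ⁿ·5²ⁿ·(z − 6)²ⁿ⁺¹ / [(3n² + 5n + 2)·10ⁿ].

The ratio of consecutive coefficients is [(3n² + 5n + 2)/(3(n+1)² + 5(n+1) + 2)] · 4·25/10 → 10.
Successive powers of (z − 6) differ by 2, so the series converges when |z − 6|² · 10 < 1, i.e. |z − 6| < √(1/10). So R = √10/10.

R = √10/10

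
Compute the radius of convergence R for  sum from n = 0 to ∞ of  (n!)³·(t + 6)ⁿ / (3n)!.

R = 27

The ratio of consecutive coefficients is (n+1)³/[(3n+1)·(3n+2)·(3n+3)] → 1/27.
Thus R = 1/(1/27) = 27.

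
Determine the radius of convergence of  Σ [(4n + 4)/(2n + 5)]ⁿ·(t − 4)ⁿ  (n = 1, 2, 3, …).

By the Cauchy root test, |a_n|^(1/n) = (4n + 4)/(2n + 5) → 2.
Convergence for |t − 4| · 2 < 1, i.e. |t − 4| < 1/2. So R = 1/2.

R = 1/2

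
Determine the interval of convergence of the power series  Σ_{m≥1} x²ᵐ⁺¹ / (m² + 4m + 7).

[-1, 1]

Apply the ratio test: |a_{m+1}| / |a_m| = (m² + 4m + 7)/((m+1)² + 4(m+1) + 7), which tends to 1 as m → ∞.
Since the exponent of x increases by 2 each term, convergence requires |x|² < 1, hence R = 1.
At x = 1: the terms are on the order of 1/m², so the series converges absolutely by comparison with the p-series (p = 2 > 1).
Endpoint x = -1: the terms are on the order of 1/m², so the series converges absolutely by comparison with the p-series (p = 2 > 1).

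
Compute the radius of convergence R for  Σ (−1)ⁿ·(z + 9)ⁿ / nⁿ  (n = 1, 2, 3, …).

R = ∞

Applying the root test, |a_n|^(1/n) = 1/n → 0.
The limit is 0 for every z, so R = ∞.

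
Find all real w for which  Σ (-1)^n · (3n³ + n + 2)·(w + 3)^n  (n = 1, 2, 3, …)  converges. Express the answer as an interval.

(-4, -2)

By the ratio test, |a_{n+1}/a_n| = (3(n+1)³ + (n+1) + 2)/(3n³ + n + 2) → 1.
Convergence for |w + 3| < 1, so R = 1.
When w = -2, the terms have absolute value of order n³, which does not tend to 0, so the series diverges by the divergence test.
When w = -4, the terms do not tend to 0, so the series diverges.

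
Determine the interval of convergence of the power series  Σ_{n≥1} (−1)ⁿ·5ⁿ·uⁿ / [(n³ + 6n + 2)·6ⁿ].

The ratio of consecutive coefficients is [(n³ + 6n + 2)/((n+1)³ + 6(n+1) + 2)] · 5/6 → 5/6.
Hence the series converges for |u| < 1/(5/6) = 6/5, so the radius of convergence is 6/5.
Check u = 6/5: the series is dominated by a constant times Σ 1/n³, which converges (p = 3 > 1).
When u = -6/5, absolute convergence follows by limit comparison with Σ 1/n³.

[-6/5, 6/5]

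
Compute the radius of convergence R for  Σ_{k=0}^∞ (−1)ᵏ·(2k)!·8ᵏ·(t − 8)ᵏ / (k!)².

R = 1/32

Ratio test: |a_{k+1}/a_k| = (2k+1)·(2k+2)/(k+1)² · 8 → 32 as k → ∞.
Thus R = 1/(32) = 1/32.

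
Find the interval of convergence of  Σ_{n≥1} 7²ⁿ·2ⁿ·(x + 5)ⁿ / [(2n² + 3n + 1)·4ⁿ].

[-247/49, -243/49]

Apply the ratio test: |a_{n+1}| / |a_n| = [(2n² + 3n + 1)/(2(n+1)² + 3(n+1) + 1)] · 49·2/4, which tends to 49/2 as n → ∞.
Convergence for |x + 5| · 49/2 < 1, i.e. |x + 5| < 2/49. So R = 2/49.
At x = -243/49: the series is dominated by a constant times Σ 1/n², which converges (p = 2 > 1).
When x = -247/49, the terms are on the order of 1/n², so the series converges absolutely by comparison with the p-series (p = 2 > 1).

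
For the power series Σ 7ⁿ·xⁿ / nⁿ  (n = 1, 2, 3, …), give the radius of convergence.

R = ∞

Applying the root test, |a_n|^(1/n) = 7/n → 0.
The limit is 0 for every x, so R = ∞.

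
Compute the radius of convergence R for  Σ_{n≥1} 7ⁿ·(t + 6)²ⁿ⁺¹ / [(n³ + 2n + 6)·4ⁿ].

Apply the ratio test: |a_{n+1}| / |a_n| = [(n³ + 2n + 6)/((n+1)³ + 2(n+1) + 6)] · 7/4, which tends to 7/4 as n → ∞.
Writing y = (t + 6)², the series in y has radius 4/7, so |t + 6| < √(4/7) and R = 2√7/7.

R = 2√7/7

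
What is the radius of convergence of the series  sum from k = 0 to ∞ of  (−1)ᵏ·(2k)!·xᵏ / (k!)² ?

R = 1/4

By the ratio test, |a_{k+1}/a_k| = (2k+1)·(2k+2)/(k+1)² → 4.
Thus R = 1/(4) = 1/4.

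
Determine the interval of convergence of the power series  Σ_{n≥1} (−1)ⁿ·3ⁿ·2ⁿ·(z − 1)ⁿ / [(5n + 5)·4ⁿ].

(1/3, 5/3]

Apply the ratio test: |a_{n+1}| / |a_n| = [(5n + 5)/(5(n+1) + 5)] · 3·2/4, which tends to 3/2 as n → ∞.
The series converges when 3/2 · |z − 1| < 1, giving R = 2/3.
Check z = 5/3: the terms alternate in sign and decrease monotonically to 0 in absolute value (size ~ c/n), so the alternating series test gives convergence.
When z = 1/3, comparison with the harmonic series Σ 1/n shows the series diverges.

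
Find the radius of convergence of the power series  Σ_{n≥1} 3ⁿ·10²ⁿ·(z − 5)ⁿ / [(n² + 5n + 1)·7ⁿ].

R = 7/300

Apply the ratio test: |a_{n+1}| / |a_n| = [(n² + 5n + 1)/((n+1)² + 5(n+1) + 1)] · 3·100/7, which tends to 300/7 as n → ∞.
Thus R = 1/(300/7) = 7/300.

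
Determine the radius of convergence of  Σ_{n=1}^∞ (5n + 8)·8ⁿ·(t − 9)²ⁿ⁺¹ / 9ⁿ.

R = 3√2/4

Ratio test: |a_{n+1}/a_n| = [(5(n+1) + 8)/(5n + 8)] · 8/9 → 8/9 as n → ∞.
Writing y = (t − 9)², the series in y has radius 9/8, so |t − 9| < √(9/8) and R = 3√2/4.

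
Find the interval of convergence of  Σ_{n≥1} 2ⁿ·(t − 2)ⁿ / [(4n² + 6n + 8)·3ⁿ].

Apply the ratio test: |a_{n+1}| / |a_n| = [(4n² + 6n + 8)/(4(n+1)² + 6(n+1) + 8)] · 2/3, which tends to 2/3 as n → ∞.
Hence the series converges for |t − 2| < 1/(2/3) = 3/2, so the radius of convergence is 3/2.
When t = 7/2, absolute convergence follows by limit comparison with Σ 1/n².
When t = 1/2, the terms are on the order of 1/n², so the series converges absolutely by comparison with the p-series (p = 2 > 1).

[1/2, 7/2]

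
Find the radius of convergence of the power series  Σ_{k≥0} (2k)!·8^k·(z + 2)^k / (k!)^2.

By the ratio test, |a_{k+1}/a_k| = (2k+1)·(2k+2)/(k+1)² · 8 → 32.
Thus R = 1/(32) = 1/32.

R = 1/32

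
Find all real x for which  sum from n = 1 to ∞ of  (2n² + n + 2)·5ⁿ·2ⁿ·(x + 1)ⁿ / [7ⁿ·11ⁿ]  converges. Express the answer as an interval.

Apply the ratio test: |a_{n+1}| / |a_n| = [(2(n+1)² + (n+1) + 2)/(2n² + n + 2)] · 5·2/(7·11), which tends to 10/77 as n → ∞.
Hence the series converges for |x + 1| < 1/(10/77) = 77/10, so the radius of convergence is 77/10.
When x = 67/10, the terms have absolute value of order n², which does not tend to 0, so the series diverges by the divergence test.
Endpoint x = -87/10: the n-th term does not approach 0; divergence by the term test.

(-87/10, 67/10)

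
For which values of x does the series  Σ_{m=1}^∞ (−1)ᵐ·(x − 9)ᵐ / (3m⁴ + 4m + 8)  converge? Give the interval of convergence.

[8, 10]

Ratio test: |a_{m+1}/a_m| = (3m⁴ + 4m + 8)/(3(m+1)⁴ + 4(m+1) + 8) → 1 as m → ∞.
Hence R = 1.
At x = 10: the series is dominated by a constant times Σ 1/m⁴, which converges (p = 4 > 1).
Endpoint x = 8: absolute convergence follows by limit comparison with Σ 1/m⁴.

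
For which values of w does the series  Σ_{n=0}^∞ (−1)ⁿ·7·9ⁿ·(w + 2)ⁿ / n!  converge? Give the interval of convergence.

(−∞, ∞)

Apply the ratio test: |a_{n+1}| / |a_n| = 7/7 · 9 · 1/(n+1), which tends to 0 as n → ∞.
The ratio tends to 0 regardless of w, hence R = ∞.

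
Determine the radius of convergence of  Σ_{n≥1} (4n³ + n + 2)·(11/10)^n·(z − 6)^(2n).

By the ratio test, |a_{n+1}/a_n| = [(4(n+1)³ + (n+1) + 2)/(4n³ + n + 2)] · 11/10 → 11/10.
Successive powers of (z − 6) differ by 2, so the series converges when |z − 6|² · 11/10 < 1, i.e. |z − 6| < √(10/11). So R = √110/11.

R = √110/11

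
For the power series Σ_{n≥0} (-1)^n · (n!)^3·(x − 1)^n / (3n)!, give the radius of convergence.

The ratio of consecutive coefficients is (n+1)³/[(3n+1)·(3n+2)·(3n+3)] → 1/27.
Thus R = 1/(1/27) = 27.

R = 27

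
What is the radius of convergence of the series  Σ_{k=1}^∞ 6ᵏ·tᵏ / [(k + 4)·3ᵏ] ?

R = 1/2

Ratio test: |a_{k+1}/a_k| = [(k + 4)/((k+1) + 4)] · 6/3 → 2 as k → ∞.
Convergence for |t| · 2 < 1, i.e. |t| < 1/2. So R = 1/2.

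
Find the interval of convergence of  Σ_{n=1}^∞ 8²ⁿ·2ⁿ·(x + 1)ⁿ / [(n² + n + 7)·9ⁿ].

[-137/128, -119/128]

Ratio test: |a_{n+1}/a_n| = [(n² + n + 7)/((n+1)² + (n+1) + 7)] · 64·2/9 → 128/9 as n → ∞.
Hence the series converges for |x + 1| < 1/(128/9) = 9/128, so the radius of convergence is 9/128.
At x = -119/128: the series is dominated by a constant times Σ 1/n², which converges (p = 2 > 1).
Check x = -137/128: absolute convergence follows by limit comparison with Σ 1/n².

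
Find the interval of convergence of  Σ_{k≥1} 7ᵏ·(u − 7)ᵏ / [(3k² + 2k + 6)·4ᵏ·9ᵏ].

Apply the ratio test: |a_{k+1}| / |a_k| = [(3k² + 2k + 6)/(3(k+1)² + 2(k+1) + 6)] · 7/(4·9), which tends to 7/36 as k → ∞.
The series converges when 7/36 · |u − 7| < 1, giving R = 36/7.
When u = 85/7, the terms are on the order of 1/k², so the series converges absolutely by comparison with the p-series (p = 2 > 1).
When u = 13/7, the series is dominated by a constant times Σ 1/k², which converges (p = 2 > 1).

[13/7, 85/7]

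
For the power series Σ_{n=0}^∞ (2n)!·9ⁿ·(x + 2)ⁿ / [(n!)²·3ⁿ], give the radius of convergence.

Ratio test: |a_{n+1}/a_n| = (2n+1)·(2n+2)/(n+1)² · 9/3 → 12 as n → ∞.
Convergence for |x + 2| · 12 < 1, i.e. |x + 2| < 1/12. So R = 1/12.

R = 1/12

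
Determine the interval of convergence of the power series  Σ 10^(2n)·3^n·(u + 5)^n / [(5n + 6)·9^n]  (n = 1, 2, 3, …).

By the ratio test, |a_{n+1}/a_n| = [(5n + 6)/(5(n+1) + 6)] · 100·3/9 → 100/3.
Hence the series converges for |u + 5| < 1/(100/3) = 3/100, so the radius of convergence is 3/100.
At u = -497/100: the terms are asymptotic to a nonzero constant times 1/n, so the series diverges by limit comparison with Σ 1/n.
Check u = -503/100: an alternating series whose terms decrease to 0 in absolute value, so it converges by the Leibniz criterion.

[-503/100, -497/100)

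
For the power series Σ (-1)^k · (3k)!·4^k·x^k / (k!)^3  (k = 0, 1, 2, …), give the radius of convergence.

R = 1/108

Ratio test: |a_{k+1}/a_k| = (3k+1)·(3k+2)·(3k+3)/(k+1)³ · 4 → 108 as k → ∞.
Convergence for |x| · 108 < 1, i.e. |x| < 1/108. So R = 1/108.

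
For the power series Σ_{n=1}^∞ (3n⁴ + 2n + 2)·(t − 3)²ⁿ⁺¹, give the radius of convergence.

The ratio of consecutive coefficients is (3(n+1)⁴ + 2(n+1) + 2)/(3n⁴ + 2n + 2) → 1.
Since the exponent of (t − 3) increases by 2 each term, convergence requires |t − 3|² < 1, hence R = 1.

R = 1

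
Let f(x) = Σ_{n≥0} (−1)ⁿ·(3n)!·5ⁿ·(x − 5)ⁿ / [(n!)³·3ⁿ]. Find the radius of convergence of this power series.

R = 1/45

The ratio of consecutive coefficients is (3n+1)·(3n+2)·(3n+3)/(n+1)³ · 5/3 → 45.
Thus R = 1/(45) = 1/45.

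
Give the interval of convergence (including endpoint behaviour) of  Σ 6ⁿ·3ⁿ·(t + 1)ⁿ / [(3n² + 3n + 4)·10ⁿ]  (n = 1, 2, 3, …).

Apply the ratio test: |a_{n+1}| / |a_n| = [(3n² + 3n + 4)/(3(n+1)² + 3(n+1) + 4)] · 6·3/10, which tends to 9/5 as n → ∞.
Hence the series converges for |t + 1| < 1/(9/5) = 5/9, so the radius of convergence is 5/9.
Endpoint t = -4/9: absolute convergence follows by limit comparison with Σ 1/n².
At t = -14/9: the series is dominated by a constant times Σ 1/n², which converges (p = 2 > 1).

[-14/9, -4/9]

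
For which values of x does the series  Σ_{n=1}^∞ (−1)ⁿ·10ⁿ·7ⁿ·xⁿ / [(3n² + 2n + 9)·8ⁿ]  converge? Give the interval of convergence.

The ratio of consecutive coefficients is [(3n² + 2n + 9)/(3(n+1)² + 2(n+1) + 9)] · 10·7/8 → 35/4.
Convergence for |x| · 35/4 < 1, i.e. |x| < 4/35. So R = 4/35.
When x = 4/35, absolute convergence follows by limit comparison with Σ 1/n².
When x = -4/35, the series is dominated by a constant times Σ 1/n², which converges (p = 2 > 1).

[-4/35, 4/35]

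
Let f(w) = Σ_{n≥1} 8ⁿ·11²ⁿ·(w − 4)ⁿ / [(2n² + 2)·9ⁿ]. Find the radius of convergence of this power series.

The ratio of consecutive coefficients is [(2n² + 2)/(2(n+1)² + 2)] · 8·121/9 → 968/9.
Thus R = 1/(968/9) = 9/968.

R = 9/968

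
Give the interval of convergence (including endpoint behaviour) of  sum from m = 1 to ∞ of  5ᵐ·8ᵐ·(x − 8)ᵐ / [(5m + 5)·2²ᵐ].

Ratio test: |a_{m+1}/a_m| = [(5m + 5)/(5(m+1) + 5)] · 5·8/4 → 10 as m → ∞.
Thus R = 1/(10) = 1/10.
At x = 81/10: the terms behave like c/m; limit comparison with the harmonic series gives divergence.
When x = 79/10, convergence follows from the alternating series test (terms decrease monotonically to 0).

[79/10, 81/10)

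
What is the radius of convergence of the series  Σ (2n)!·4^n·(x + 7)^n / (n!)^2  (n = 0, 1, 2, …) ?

R = 1/16

The ratio of consecutive coefficients is (2n+1)·(2n+2)/(n+1)² · 4 → 16.
Thus R = 1/(16) = 1/16.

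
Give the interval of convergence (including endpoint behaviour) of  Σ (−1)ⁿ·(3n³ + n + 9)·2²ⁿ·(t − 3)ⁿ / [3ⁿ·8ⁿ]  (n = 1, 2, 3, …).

The ratio of consecutive coefficients is [(3(n+1)³ + (n+1) + 9)/(3n³ + n + 9)] · 4/(3·8) → 1/6.
Thus R = 1/(1/6) = 6.
Endpoint t = 9: the n-th term does not approach 0; divergence by the term test.
At t = -3: the terms do not tend to 0, so the series diverges.

(-3, 9)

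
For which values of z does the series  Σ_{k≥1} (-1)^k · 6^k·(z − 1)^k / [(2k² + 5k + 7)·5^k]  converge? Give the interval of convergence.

Ratio test: |a_{k+1}/a_k| = [(2k² + 5k + 7)/(2(k+1)² + 5(k+1) + 7)] · 6/5 → 6/5 as k → ∞.
Hence the series converges for |z − 1| < 1/(6/5) = 5/6, so the radius of convergence is 5/6.
At z = 11/6: the terms are on the order of 1/k², so the series converges absolutely by comparison with the p-series (p = 2 > 1).
At z = 1/6: the series is dominated by a constant times Σ 1/k², which converges (p = 2 > 1).

[1/6, 11/6]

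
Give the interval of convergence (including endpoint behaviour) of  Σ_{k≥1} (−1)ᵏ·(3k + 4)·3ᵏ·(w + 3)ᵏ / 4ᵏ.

Apply the ratio test: |a_{k+1}| / |a_k| = [(3(k+1) + 4)/(3k + 4)] · 3/4, which tends to 3/4 as k → ∞.
Convergence for |w + 3| · 3/4 < 1, i.e. |w + 3| < 4/3. So R = 4/3.
At w = -5/3: the terms have absolute value of order k, which does not tend to 0, so the series diverges by the divergence test.
Check w = -13/3: the terms have absolute value of order k, which does not tend to 0, so the series diverges by the divergence test.

(-13/3, -5/3)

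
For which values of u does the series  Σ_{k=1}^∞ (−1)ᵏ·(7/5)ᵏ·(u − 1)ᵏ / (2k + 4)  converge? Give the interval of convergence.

(2/7, 12/7]

By the ratio test, |a_{k+1}/a_k| = [(2k + 4)/(2(k+1) + 4)] · 7/5 → 7/5.
Thus R = 1/(7/5) = 5/7.
At u = 12/7: an alternating series whose terms decrease to 0 in absolute value, so it converges by the Leibniz criterion.
When u = 2/7, comparison with the harmonic series Σ 1/k shows the series diverges.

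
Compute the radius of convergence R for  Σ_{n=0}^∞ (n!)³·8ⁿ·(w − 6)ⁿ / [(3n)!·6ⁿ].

R = 81/4

By the ratio test, |a_{n+1}/a_n| = (n+1)³/[(3n+1)·(3n+2)·(3n+3)] · 8/6 → 4/81.
The series converges when 4/81 · |w − 6| < 1, giving R = 81/4.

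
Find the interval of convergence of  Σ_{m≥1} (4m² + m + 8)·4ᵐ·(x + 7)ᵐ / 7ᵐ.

(-35/4, -21/4)

Apply the ratio test: |a_{m+1}| / |a_m| = [(4(m+1)² + (m+1) + 8)/(4m² + m + 8)] · 4/7, which tends to 4/7 as m → ∞.
Convergence for |x + 7| · 4/7 < 1, i.e. |x + 7| < 7/4. So R = 7/4.
Endpoint x = -21/4: the terms have absolute value of order m², which does not tend to 0, so the series diverges by the divergence test.
When x = -35/4, the terms have absolute value of order m², which does not tend to 0, so the series diverges by the divergence test.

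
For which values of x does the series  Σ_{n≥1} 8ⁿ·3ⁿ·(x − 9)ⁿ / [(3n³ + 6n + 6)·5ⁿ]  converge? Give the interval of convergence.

[211/24, 221/24]

The ratio of consecutive coefficients is [(3n³ + 6n + 6)/(3(n+1)³ + 6(n+1) + 6)] · 8·3/5 → 24/5.
Convergence for |x − 9| · 24/5 < 1, i.e. |x − 9| < 5/24. So R = 5/24.
When x = 221/24, the terms are on the order of 1/n³, so the series converges absolutely by comparison with the p-series (p = 3 > 1).
At x = 211/24: the terms are on the order of 1/n³, so the series converges absolutely by comparison with the p-series (p = 3 > 1).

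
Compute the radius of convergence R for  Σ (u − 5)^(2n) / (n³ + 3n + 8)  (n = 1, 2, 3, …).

R = 1

Ratio test: |a_{n+1}/a_n| = (n³ + 3n + 8)/((n+1)³ + 3(n+1) + 8) → 1 as n → ∞.
Successive powers of (u − 5) differ by 2, so the series converges when |u − 5|² · 1 < 1, i.e. |u − 5| < √(1) = 1. So R = 1.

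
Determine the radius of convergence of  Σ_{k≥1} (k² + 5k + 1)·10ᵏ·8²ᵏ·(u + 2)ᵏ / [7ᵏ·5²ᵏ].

Apply the ratio test: |a_{k+1}| / |a_k| = [((k+1)² + 5(k+1) + 1)/(k² + 5k + 1)] · 10·64/(7·25), which tends to 128/35 as k → ∞.
Thus R = 1/(128/35) = 35/128.

R = 35/128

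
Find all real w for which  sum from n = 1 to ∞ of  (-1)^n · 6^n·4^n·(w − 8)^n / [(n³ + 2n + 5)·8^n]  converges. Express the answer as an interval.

[23/3, 25/3]

Ratio test: |a_{n+1}/a_n| = [(n³ + 2n + 5)/((n+1)³ + 2(n+1) + 5)] · 6·4/8 → 3 as n → ∞.
Convergence for |w − 8| · 3 < 1, i.e. |w − 8| < 1/3. So R = 1/3.
Check w = 25/3: absolute convergence follows by limit comparison with Σ 1/n³.
When w = 23/3, absolute convergence follows by limit comparison with Σ 1/n³.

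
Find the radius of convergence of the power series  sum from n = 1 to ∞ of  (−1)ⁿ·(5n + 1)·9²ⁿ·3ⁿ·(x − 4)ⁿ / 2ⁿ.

R = 2/243

Ratio test: |a_{n+1}/a_n| = [(5(n+1) + 1)/(5n + 1)] · 81·3/2 → 243/2 as n → ∞.
Convergence for |x − 4| · 243/2 < 1, i.e. |x − 4| < 2/243. So R = 2/243.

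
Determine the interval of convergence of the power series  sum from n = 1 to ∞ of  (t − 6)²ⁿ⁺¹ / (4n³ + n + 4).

[5, 7]

The ratio of consecutive coefficients is (4n³ + n + 4)/(4(n+1)³ + (n+1) + 4) → 1.
Writing y = (t − 6)², the series in y has radius 1, so |t − 6| < √(1) = 1 and R = 1.
Endpoint t = 7: the series is dominated by a constant times Σ 1/n³, which converges (p = 3 > 1).
At t = 5: absolute convergence follows by limit comparison with Σ 1/n³.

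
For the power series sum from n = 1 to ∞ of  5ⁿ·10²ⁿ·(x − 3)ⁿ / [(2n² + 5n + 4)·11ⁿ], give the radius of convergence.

The ratio of consecutive coefficients is [(2n² + 5n + 4)/(2(n+1)² + 5(n+1) + 4)] · 5·100/11 → 500/11.
Hence the series converges for |x − 3| < 1/(500/11) = 11/500, so the radius of convergence is 11/500.

R = 11/500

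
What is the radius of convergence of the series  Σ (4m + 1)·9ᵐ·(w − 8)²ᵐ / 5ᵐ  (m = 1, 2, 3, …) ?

Apply the ratio test: |a_{m+1}| / |a_m| = [(4(m+1) + 1)/(4m + 1)] · 9/5, which tends to 9/5 as m → ∞.
Writing y = (w − 8)², the series in y has radius 5/9, so |w − 8| < √(5/9) and R = √5/3.

R = √5/3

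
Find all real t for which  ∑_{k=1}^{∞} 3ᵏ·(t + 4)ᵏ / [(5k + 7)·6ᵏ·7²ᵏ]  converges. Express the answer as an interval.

[-102, 94)

Apply the ratio test: |a_{k+1}| / |a_k| = [(5k + 7)/(5(k+1) + 7)] · 3/(6·49), which tends to 1/98 as k → ∞.
The series converges when 1/98 · |t + 4| < 1, giving R = 98.
Check t = 94: the terms behave like c/k; limit comparison with the harmonic series gives divergence.
Check t = -102: an alternating series whose terms decrease to 0 in absolute value, so it converges by the Leibniz criterion.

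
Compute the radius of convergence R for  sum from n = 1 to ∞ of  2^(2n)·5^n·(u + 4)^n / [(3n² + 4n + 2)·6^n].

By the ratio test, |a_{n+1}/a_n| = [(3n² + 4n + 2)/(3(n+1)² + 4(n+1) + 2)] · 4·5/6 → 10/3.
Thus R = 1/(10/3) = 3/10.

R = 3/10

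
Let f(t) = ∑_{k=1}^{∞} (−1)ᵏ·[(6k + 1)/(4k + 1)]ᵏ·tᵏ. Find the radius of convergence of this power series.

Root test: |a_k|^(1/k) = (6k + 1)/(4k + 1) → 3/2.
The series converges when 3/2 · |t| < 1, giving R = 2/3.

R = 2/3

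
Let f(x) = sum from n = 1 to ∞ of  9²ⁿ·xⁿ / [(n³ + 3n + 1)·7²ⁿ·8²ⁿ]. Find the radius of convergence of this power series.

R = 3136/81

The ratio of consecutive coefficients is [(n³ + 3n + 1)/((n+1)³ + 3(n+1) + 1)] · 81/(49·64) → 81/3136.
The series converges when 81/3136 · |x| < 1, giving R = 3136/81.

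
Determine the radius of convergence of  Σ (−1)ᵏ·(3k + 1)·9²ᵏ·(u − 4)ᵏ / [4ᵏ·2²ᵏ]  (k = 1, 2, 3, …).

Ratio test: |a_{k+1}/a_k| = [(3(k+1) + 1)/(3k + 1)] · 81/(4·4) → 81/16 as k → ∞.
Hence the series converges for |u − 4| < 1/(81/16) = 16/81, so the radius of convergence is 16/81.

R = 16/81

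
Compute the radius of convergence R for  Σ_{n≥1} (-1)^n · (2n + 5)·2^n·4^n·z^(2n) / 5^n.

Apply the ratio test: |a_{n+1}| / |a_n| = [(2(n+1) + 5)/(2n + 5)] · 2·4/5, which tends to 8/5 as n → ∞.
Writing y = z², the series in y has radius 5/8, so |z| < √(5/8) and R = √10/4.

R = √10/4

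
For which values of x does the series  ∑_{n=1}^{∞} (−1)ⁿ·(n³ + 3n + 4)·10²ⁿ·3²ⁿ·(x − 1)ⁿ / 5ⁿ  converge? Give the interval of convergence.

The ratio of consecutive coefficients is [((n+1)³ + 3(n+1) + 4)/(n³ + 3n + 4)] · 100·9/5 → 180.
The series converges when 180 · |x − 1| < 1, giving R = 1/180.
At x = 181/180: the n-th term does not approach 0; divergence by the term test.
Check x = 179/180: the terms do not tend to 0, so the series diverges.

(179/180, 181/180)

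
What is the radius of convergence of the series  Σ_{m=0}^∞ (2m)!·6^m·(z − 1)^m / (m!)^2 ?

R = 1/24

By the ratio test, |a_{m+1}/a_m| = (2m+1)·(2m+2)/(m+1)² · 6 → 24.
Convergence for |z − 1| · 24 < 1, i.e. |z − 1| < 1/24. So R = 1/24.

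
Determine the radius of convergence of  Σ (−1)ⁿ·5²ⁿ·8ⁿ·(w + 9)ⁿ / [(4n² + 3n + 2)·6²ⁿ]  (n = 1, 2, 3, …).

R = 9/50

Apply the ratio test: |a_{n+1}| / |a_n| = [(4n² + 3n + 2)/(4(n+1)² + 3(n+1) + 2)] · 25·8/36, which tends to 50/9 as n → ∞.
Thus R = 1/(50/9) = 9/50.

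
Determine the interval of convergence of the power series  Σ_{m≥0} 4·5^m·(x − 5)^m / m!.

(−∞, ∞)

By the ratio test, |a_{m+1}/a_m| = 4/4 · 5 · 1/(m+1) → 0.
The ratio tends to 0 regardless of x, hence R = ∞.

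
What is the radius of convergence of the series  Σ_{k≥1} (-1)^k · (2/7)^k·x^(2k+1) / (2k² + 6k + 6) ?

Ratio test: |a_{k+1}/a_k| = [(2k² + 6k + 6)/(2(k+1)² + 6(k+1) + 6)] · 2/7 → 2/7 as k → ∞.
Since the exponent of x increases by 2 each term, convergence requires |x|² < 7/2, hence R = √14/2.

R = √14/2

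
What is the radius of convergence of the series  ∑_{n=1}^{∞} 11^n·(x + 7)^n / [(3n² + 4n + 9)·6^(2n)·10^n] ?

R = 360/11

Apply the ratio test: |a_{n+1}| / |a_n| = [(3n² + 4n + 9)/(3(n+1)² + 4(n+1) + 9)] · 11/(36·10), which tends to 11/360 as n → ∞.
Convergence for |x + 7| · 11/360 < 1, i.e. |x + 7| < 360/11. So R = 360/11.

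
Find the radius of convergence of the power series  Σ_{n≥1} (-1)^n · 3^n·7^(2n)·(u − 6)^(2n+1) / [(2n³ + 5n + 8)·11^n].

R = √33/21

Ratio test: |a_{n+1}/a_n| = [(2n³ + 5n + 8)/(2(n+1)³ + 5(n+1) + 8)] · 3·49/11 → 147/11 as n → ∞.
Since the exponent of (u − 6) increases by 2 each term, convergence requires |u − 6|² < 11/147, hence R = √33/21.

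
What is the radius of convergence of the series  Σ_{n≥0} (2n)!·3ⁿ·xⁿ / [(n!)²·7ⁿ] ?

R = 7/12

By the ratio test, |a_{n+1}/a_n| = (2n+1)·(2n+2)/(n+1)² · 3/7 → 12/7.
Hence the series converges for |x| < 1/(12/7) = 7/12, so the radius of convergence is 7/12.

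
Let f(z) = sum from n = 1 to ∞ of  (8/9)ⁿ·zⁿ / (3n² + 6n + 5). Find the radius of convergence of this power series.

Apply the ratio test: |a_{n+1}| / |a_n| = [(3n² + 6n + 5)/(3(n+1)² + 6(n+1) + 5)] · 8/9, which tends to 8/9 as n → ∞.
Thus R = 1/(8/9) = 9/8.

R = 9/8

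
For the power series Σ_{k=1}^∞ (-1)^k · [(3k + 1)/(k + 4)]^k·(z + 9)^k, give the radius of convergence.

Applying the root test, |a_k|^(1/k) = (3k + 1)/(k + 4) → 3.
Hence the series converges for |z + 9| < 1/(3) = 1/3, so the radius of convergence is 1/3.

R = 1/3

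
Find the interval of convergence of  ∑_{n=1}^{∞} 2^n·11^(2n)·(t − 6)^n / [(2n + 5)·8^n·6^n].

Ratio test: |a_{n+1}/a_n| = [(2n + 5)/(2(n+1) + 5)] · 2·121/(8·6) → 121/24 as n → ∞.
Hence the series converges for |t − 6| < 1/(121/24) = 24/121, so the radius of convergence is 24/121.
At t = 750/121: the terms behave like c/n; limit comparison with the harmonic series gives divergence.
At t = 702/121: the terms alternate in sign and decrease monotonically to 0 in absolute value (size ~ c/n), so the alternating series test gives convergence.

[702/121, 750/121)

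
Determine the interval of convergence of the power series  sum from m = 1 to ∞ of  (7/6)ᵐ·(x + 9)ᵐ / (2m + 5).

Ratio test: |a_{m+1}/a_m| = [(2m + 5)/(2(m+1) + 5)] · 7/6 → 7/6 as m → ∞.
Convergence for |x + 9| · 7/6 < 1, i.e. |x + 9| < 6/7. So R = 6/7.
Endpoint x = -57/7: the terms behave like c/m; limit comparison with the harmonic series gives divergence.
Endpoint x = -69/7: convergence follows from the alternating series test (terms decrease monotonically to 0).

[-69/7, -57/7)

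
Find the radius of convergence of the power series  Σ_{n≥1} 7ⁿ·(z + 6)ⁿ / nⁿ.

Root test: |a_n|^(1/n) = 7/n → 0.
The limit is 0 for every z, so R = ∞.

R = ∞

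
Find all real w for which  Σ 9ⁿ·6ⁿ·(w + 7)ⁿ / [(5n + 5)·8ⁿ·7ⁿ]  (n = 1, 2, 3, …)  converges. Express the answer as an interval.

The ratio of consecutive coefficients is [(5n + 5)/(5(n+1) + 5)] · 9·6/(8·7) → 27/28.
Convergence for |w + 7| · 27/28 < 1, i.e. |w + 7| < 28/27. So R = 28/27.
When w = -161/27, comparison with the harmonic series Σ 1/n shows the series diverges.
When w = -217/27, convergence follows from the alternating series test (terms decrease monotonically to 0).

[-217/27, -161/27)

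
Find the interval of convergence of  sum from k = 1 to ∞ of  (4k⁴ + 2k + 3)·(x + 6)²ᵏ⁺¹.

(-7, -5)

Ratio test: |a_{k+1}/a_k| = (4(k+1)⁴ + 2(k+1) + 3)/(4k⁴ + 2k + 3) → 1 as k → ∞.
Since the exponent of (x + 6) increases by 2 each term, convergence requires |x + 6|² < 1, hence R = 1.
When x = -5, the terms do not tend to 0, so the series diverges.
At x = -7: the terms do not tend to 0, so the series diverges.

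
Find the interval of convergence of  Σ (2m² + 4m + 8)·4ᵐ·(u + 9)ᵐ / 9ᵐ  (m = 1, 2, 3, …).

(-45/4, -27/4)

Apply the ratio test: |a_{m+1}| / |a_m| = [(2(m+1)² + 4(m+1) + 8)/(2m² + 4m + 8)] · 4/9, which tends to 4/9 as m → ∞.
Hence the series converges for |u + 9| < 1/(4/9) = 9/4, so the radius of convergence is 9/4.
Check u = -27/4: the terms have absolute value of order m², which does not tend to 0, so the series diverges by the divergence test.
When u = -45/4, the m-th term does not approach 0; divergence by the term test.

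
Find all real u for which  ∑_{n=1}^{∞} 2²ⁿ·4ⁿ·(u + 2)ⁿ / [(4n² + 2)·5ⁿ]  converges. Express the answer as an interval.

[-37/16, -27/16]

Apply the ratio test: |a_{n+1}| / |a_n| = [(4n² + 2)/(4(n+1)² + 2)] · 4·4/5, which tends to 16/5 as n → ∞.
Convergence for |u + 2| · 16/5 < 1, i.e. |u + 2| < 5/16. So R = 5/16.
At u = -27/16: absolute convergence follows by limit comparison with Σ 1/n².
Endpoint u = -37/16: the series is dominated by a constant times Σ 1/n², which converges (p = 2 > 1).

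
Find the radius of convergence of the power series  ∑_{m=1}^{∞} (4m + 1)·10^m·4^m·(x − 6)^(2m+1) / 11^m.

By the ratio test, |a_{m+1}/a_m| = [(4(m+1) + 1)/(4m + 1)] · 10·4/11 → 40/11.
Successive powers of (x − 6) differ by 2, so the series converges when |x − 6|² · 40/11 < 1, i.e. |x − 6| < √(11/40). So R = √110/20.

R = √110/20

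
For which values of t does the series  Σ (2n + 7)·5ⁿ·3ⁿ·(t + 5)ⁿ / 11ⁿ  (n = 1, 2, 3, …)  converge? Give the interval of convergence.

(-86/15, -64/15)

Apply the ratio test: |a_{n+1}| / |a_n| = [(2(n+1) + 7)/(2n + 7)] · 5·3/11, which tends to 15/11 as n → ∞.
The series converges when 15/11 · |t + 5| < 1, giving R = 11/15.
When t = -64/15, the terms do not tend to 0, so the series diverges.
When t = -86/15, the terms have absolute value of order n, which does not tend to 0, so the series diverges by the divergence test.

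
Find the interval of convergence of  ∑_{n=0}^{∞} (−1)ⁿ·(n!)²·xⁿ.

{0}

Ratio test: |a_{n+1}/a_n| = (n+1)² → ∞ as n → ∞.
Since the ratio → ∞, the series diverges for every x ≠ 0, and R = 0.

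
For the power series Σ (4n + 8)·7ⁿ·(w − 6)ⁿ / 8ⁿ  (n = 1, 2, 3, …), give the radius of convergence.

By the ratio test, |a_{n+1}/a_n| = [(4(n+1) + 8)/(4n + 8)] · 7/8 → 7/8.
Thus R = 1/(7/8) = 8/7.

R = 8/7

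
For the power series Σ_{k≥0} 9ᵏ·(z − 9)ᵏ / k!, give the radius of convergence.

R = ∞

Apply the ratio test: |a_{k+1}| / |a_k| = 9 · 1/(k+1), which tends to 0 as k → ∞.
Since the limit is 0 < 1 for every z, the series converges on all of ℝ and R = ∞.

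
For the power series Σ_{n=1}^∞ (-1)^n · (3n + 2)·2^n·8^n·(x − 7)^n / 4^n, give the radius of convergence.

Ratio test: |a_{n+1}/a_n| = [(3(n+1) + 2)/(3n + 2)] · 2·8/4 → 4 as n → ∞.
Convergence for |x − 7| · 4 < 1, i.e. |x − 7| < 1/4. So R = 1/4.

R = 1/4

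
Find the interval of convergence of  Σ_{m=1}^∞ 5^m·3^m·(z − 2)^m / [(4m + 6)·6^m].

[8/5, 12/5)

The ratio of consecutive coefficients is [(4m + 6)/(4(m+1) + 6)] · 5·3/6 → 5/2.
Thus R = 1/(5/2) = 2/5.
Endpoint z = 12/5: comparison with the harmonic series Σ 1/m shows the series diverges.
At z = 8/5: the terms alternate in sign and decrease monotonically to 0 in absolute value (size ~ c/m), so the alternating series test gives convergence.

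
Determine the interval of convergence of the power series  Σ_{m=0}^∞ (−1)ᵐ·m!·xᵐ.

Ratio test: |a_{m+1}/a_m| = (m+1) → ∞ as m → ∞.
The terms grow without bound for any x ≠ 0, so R = 0 (convergence only at x = 0).

{0}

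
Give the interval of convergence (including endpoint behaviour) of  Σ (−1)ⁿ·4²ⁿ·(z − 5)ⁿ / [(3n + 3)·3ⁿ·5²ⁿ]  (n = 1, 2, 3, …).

(5/16, 155/16]

Ratio test: |a_{n+1}/a_n| = [(3n + 3)/(3(n+1) + 3)] · 16/(3·25) → 16/75 as n → ∞.
Thus R = 1/(16/75) = 75/16.
Check z = 155/16: convergence follows from the alternating series test (terms decrease monotonically to 0).
At z = 5/16: comparison with the harmonic series Σ 1/n shows the series diverges.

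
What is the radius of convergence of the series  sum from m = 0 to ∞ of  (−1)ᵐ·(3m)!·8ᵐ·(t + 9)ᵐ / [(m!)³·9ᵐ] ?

R = 1/24

Apply the ratio test: |a_{m+1}| / |a_m| = (3m+1)·(3m+2)·(3m+3)/(m+1)³ · 8/9, which tends to 24 as m → ∞.
Convergence for |t + 9| · 24 < 1, i.e. |t + 9| < 1/24. So R = 1/24.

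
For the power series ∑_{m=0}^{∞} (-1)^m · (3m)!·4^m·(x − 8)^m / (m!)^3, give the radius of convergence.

R = 1/108

The ratio of consecutive coefficients is (3m+1)·(3m+2)·(3m+3)/(m+1)³ · 4 → 108.
Hence the series converges for |x − 8| < 1/(108) = 1/108, so the radius of convergence is 1/108.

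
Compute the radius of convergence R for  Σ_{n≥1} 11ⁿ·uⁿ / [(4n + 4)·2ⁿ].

Ratio test: |a_{n+1}/a_n| = [(4n + 4)/(4(n+1) + 4)] · 11/2 → 11/2 as n → ∞.
Convergence for |u| · 11/2 < 1, i.e. |u| < 2/11. So R = 2/11.

R = 2/11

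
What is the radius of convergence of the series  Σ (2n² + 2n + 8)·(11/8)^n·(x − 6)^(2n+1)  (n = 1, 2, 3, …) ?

Apply the ratio test: |a_{n+1}| / |a_n| = [(2(n+1)² + 2(n+1) + 8)/(2n² + 2n + 8)] · 11/8, which tends to 11/8 as n → ∞.
Since the exponent of (x − 6) increases by 2 each term, convergence requires |x − 6|² < 8/11, hence R = 2√22/11.

R = 2√22/11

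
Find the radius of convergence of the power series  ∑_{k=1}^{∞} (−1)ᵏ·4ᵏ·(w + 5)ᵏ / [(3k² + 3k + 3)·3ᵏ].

Apply the ratio test: |a_{k+1}| / |a_k| = [(3k² + 3k + 3)/(3(k+1)² + 3(k+1) + 3)] · 4/3, which tends to 4/3 as k → ∞.
The series converges when 4/3 · |w + 5| < 1, giving R = 3/4.

R = 3/4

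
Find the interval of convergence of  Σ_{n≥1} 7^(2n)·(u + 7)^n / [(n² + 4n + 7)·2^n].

By the ratio test, |a_{n+1}/a_n| = [(n² + 4n + 7)/((n+1)² + 4(n+1) + 7)] · 49/2 → 49/2.
Hence the series converges for |u + 7| < 1/(49/2) = 2/49, so the radius of convergence is 2/49.
Check u = -341/49: the series is dominated by a constant times Σ 1/n², which converges (p = 2 > 1).
Check u = -345/49: the terms are on the order of 1/n², so the series converges absolutely by comparison with the p-series (p = 2 > 1).

[-345/49, -341/49]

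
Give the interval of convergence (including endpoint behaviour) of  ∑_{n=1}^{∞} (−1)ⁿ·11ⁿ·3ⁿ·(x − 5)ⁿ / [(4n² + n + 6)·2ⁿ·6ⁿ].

[51/11, 59/11]

The ratio of consecutive coefficients is [(4n² + n + 6)/(4(n+1)² + (n+1) + 6)] · 11·3/(2·6) → 11/4.
The series converges when 11/4 · |x − 5| < 1, giving R = 4/11.
Check x = 59/11: absolute convergence follows by limit comparison with Σ 1/n².
When x = 51/11, the series is dominated by a constant times Σ 1/n², which converges (p = 2 > 1).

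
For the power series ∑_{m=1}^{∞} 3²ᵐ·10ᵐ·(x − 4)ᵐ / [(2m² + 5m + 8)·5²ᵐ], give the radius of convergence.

R = 5/18

Ratio test: |a_{m+1}/a_m| = [(2m² + 5m + 8)/(2(m+1)² + 5(m+1) + 8)] · 9·10/25 → 18/5 as m → ∞.
Convergence for |x − 4| · 18/5 < 1, i.e. |x − 4| < 5/18. So R = 5/18.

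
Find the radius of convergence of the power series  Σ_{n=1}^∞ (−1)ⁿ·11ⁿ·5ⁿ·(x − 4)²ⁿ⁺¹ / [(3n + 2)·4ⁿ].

Ratio test: |a_{n+1}/a_n| = [(3n + 2)/(3(n+1) + 2)] · 11·5/4 → 55/4 as n → ∞.
Successive powers of (x − 4) differ by 2, so the series converges when |x − 4|² · 55/4 < 1, i.e. |x − 4| < √(4/55). So R = 2√55/55.

R = 2√55/55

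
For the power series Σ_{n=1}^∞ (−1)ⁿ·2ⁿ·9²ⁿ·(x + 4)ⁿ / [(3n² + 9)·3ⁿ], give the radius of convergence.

R = 1/54

Apply the ratio test: |a_{n+1}| / |a_n| = [(3n² + 9)/(3(n+1)² + 9)] · 2·81/3, which tends to 54 as n → ∞.
Hence the series converges for |x + 4| < 1/(54) = 1/54, so the radius of convergence is 1/54.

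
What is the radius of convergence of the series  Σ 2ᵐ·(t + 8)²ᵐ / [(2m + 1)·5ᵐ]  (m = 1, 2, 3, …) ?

R = √10/2

Ratio test: |a_{m+1}/a_m| = [(2m + 1)/(2(m+1) + 1)] · 2/5 → 2/5 as m → ∞.
Since the exponent of (t + 8) increases by 2 each term, convergence requires |t + 8|² < 5/2, hence R = √10/2.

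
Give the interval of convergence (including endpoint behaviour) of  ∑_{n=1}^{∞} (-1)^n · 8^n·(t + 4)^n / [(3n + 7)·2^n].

By the ratio test, |a_{n+1}/a_n| = [(3n + 7)/(3(n+1) + 7)] · 8/2 → 4.
The series converges when 4 · |t + 4| < 1, giving R = 1/4.
Endpoint t = -15/4: the terms alternate in sign and decrease monotonically to 0 in absolute value (size ~ c/n), so the alternating series test gives convergence.
Check t = -17/4: the terms are asymptotic to a nonzero constant times 1/n, so the series diverges by limit comparison with Σ 1/n.

(-17/4, -15/4]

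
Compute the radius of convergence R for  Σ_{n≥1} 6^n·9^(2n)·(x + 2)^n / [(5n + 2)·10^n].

R = 5/243

The ratio of consecutive coefficients is [(5n + 2)/(5(n+1) + 2)] · 6·81/10 → 243/5.
Convergence for |x + 2| · 243/5 < 1, i.e. |x + 2| < 5/243. So R = 5/243.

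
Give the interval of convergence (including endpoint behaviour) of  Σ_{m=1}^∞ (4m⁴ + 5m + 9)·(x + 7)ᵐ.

(-8, -6)

Apply the ratio test: |a_{m+1}| / |a_m| = (4(m+1)⁴ + 5(m+1) + 9)/(4m⁴ + 5m + 9), which tends to 1 as m → ∞.
So the series converges when |x + 7| < 1 and diverges when |x + 7| > 1; R = 1.
Check x = -6: the m-th term does not approach 0; divergence by the term test.
At x = -8: the terms do not tend to 0, so the series diverges.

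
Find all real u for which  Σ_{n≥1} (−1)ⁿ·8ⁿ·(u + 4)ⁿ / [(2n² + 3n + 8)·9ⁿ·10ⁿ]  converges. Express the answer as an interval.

Ratio test: |a_{n+1}/a_n| = [(2n² + 3n + 8)/(2(n+1)² + 3(n+1) + 8)] · 8/(9·10) → 4/45 as n → ∞.
The series converges when 4/45 · |u + 4| < 1, giving R = 45/4.
Check u = 29/4: the series is dominated by a constant times Σ 1/n², which converges (p = 2 > 1).
Endpoint u = -61/4: absolute convergence follows by limit comparison with Σ 1/n².

[-61/4, 29/4]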